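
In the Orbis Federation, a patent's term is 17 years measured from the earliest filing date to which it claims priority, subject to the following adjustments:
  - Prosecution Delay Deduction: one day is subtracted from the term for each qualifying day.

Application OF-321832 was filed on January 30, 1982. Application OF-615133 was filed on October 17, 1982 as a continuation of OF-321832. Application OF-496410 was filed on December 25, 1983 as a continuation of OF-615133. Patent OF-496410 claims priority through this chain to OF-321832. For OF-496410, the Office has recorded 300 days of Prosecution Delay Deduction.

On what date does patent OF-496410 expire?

Earliest priority filing: 30 January 1982.
Base term: 30 January 1982 + 17 years → 30 January 1999.
Prosecution Delay Deduction: −300 days → 5 April 1998.

1998-04-05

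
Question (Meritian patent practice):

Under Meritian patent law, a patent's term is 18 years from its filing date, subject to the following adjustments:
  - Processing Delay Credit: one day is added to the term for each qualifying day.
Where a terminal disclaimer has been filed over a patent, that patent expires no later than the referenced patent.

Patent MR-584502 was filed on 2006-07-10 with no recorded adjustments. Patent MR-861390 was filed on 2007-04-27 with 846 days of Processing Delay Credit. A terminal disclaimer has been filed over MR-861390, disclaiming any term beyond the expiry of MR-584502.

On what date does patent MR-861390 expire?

Natural term of MR-861390:
  Base: filing + 18 years → 27 April 2025.
  Processing Delay Credit: +846 days → 21 August 2027.
Expiry of referenced patent MR-584502:
  Base: filing + 18 years → 10 July 2024.
Terminal disclaimer: MR-861390 expires on the earlier of 21 August 2027 and 10 July 2024.

2024-07-10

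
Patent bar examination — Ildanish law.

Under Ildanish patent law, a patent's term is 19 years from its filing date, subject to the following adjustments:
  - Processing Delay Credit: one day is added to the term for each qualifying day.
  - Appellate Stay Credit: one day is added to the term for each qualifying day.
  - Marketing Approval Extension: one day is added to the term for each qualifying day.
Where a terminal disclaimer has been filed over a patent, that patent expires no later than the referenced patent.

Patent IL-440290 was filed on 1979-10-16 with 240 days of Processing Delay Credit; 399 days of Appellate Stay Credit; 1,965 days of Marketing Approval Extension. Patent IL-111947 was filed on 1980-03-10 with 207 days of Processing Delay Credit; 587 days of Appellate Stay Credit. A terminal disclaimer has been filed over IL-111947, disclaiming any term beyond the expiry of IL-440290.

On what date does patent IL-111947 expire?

Natural term of IL-111947:
  Base: filing + 19 years → 10 March 1999.
  Processing Delay Credit: +207 days → 3 October 1999.
  Appellate Stay Credit: +587 days → 12 May 2001.
Expiry of referenced patent IL-440290:
  Base: filing + 19 years → 16 October 1998.
  Processing Delay Credit: +240 days → 13 June 1999.
  Appellate Stay Credit: +399 days → 16 July 2000.
  Marketing Approval Extension: +1965 days → 2 December 2005.
Terminal disclaimer: IL-111947 expires on the earlier of 12 May 2001 and 2 December 2005.

May 12, 2001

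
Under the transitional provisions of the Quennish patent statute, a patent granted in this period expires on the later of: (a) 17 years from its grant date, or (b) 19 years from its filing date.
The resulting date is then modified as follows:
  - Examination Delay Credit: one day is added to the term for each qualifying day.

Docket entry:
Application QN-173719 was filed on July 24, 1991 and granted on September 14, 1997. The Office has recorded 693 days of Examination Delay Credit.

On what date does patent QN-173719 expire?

(a) grant + 17 years → 14 September 2014.
(b) filing + 19 years → 24 July 2010.
Later of the two: 14 September 2014.
Examination Delay Credit: +693 days → 7 August 2016.

August 7, 2016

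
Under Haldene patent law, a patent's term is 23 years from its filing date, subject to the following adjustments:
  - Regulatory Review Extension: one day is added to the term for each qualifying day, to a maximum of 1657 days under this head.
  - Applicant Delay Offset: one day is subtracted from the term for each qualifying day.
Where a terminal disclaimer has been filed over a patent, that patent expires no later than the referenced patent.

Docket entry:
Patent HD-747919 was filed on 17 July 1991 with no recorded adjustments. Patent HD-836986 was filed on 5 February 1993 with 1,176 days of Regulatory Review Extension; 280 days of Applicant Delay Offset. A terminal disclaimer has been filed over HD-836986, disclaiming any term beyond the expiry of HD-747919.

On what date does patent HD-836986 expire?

Natural term of HD-836986:
  Base: filing + 23 years → 5 February 2016.
  Regulatory Review Extension: 1176 days (within the 1657-day cap) → +1176 days → 26 April 2019.
  Applicant Delay Offset: −280 days → 20 July 2018.
Expiry of referenced patent HD-747919:
  Base: filing + 23 years → 17 July 2014.
Terminal disclaimer: HD-836986 expires on the earlier of 20 July 2018 and 17 July 2014.

July 17, 2014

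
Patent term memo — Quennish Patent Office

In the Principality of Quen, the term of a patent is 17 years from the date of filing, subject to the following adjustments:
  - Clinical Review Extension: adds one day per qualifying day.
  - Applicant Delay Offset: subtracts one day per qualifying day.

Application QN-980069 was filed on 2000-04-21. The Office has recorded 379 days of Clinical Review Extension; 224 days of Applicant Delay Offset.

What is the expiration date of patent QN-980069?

Base term: filing date + 17 years → 21 April 2017.
Clinical Review Extension: +379 days → 5 May 2018.
Applicant Delay Offset: −224 days → 23 September 2017.

September 23, 2017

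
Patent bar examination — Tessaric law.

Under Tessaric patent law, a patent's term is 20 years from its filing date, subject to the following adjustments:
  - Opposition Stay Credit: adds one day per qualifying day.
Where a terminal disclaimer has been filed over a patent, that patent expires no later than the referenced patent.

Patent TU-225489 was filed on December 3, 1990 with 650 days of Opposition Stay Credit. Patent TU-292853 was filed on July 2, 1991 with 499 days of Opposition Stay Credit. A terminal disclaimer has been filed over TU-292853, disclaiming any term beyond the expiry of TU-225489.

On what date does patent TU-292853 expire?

2012-09-13

Natural term of TU-292853:
  Base: filing + 20 years → 2 July 2011.
  Opposition Stay Credit: +499 days → 12 November 2012.
Expiry of referenced patent TU-225489:
  Base: filing + 20 years → 3 December 2010.
  Opposition Stay Credit: +650 days → 13 September 2012.
Terminal disclaimer: TU-292853 expires on the earlier of 12 November 2012 and 13 September 2012.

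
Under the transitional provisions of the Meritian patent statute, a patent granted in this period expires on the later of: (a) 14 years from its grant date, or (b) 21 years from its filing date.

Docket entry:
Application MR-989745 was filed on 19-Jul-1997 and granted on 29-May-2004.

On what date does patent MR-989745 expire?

2018-07-19

(a) grant + 14 years → 29 May 2018.
(b) filing + 21 years → 19 July 2018.
Later of the two: 19 July 2018.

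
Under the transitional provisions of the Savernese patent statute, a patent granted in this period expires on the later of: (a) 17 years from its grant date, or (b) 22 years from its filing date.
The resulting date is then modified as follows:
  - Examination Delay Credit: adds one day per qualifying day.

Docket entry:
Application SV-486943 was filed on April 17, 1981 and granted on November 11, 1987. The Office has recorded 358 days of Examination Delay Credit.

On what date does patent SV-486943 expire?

(a) grant + 17 years → 11 November 2004.
(b) filing + 22 years → 17 April 2003.
Later of the two: 11 November 2004.
Examination Delay Credit: +358 days → 4 November 2005.

2005-11-04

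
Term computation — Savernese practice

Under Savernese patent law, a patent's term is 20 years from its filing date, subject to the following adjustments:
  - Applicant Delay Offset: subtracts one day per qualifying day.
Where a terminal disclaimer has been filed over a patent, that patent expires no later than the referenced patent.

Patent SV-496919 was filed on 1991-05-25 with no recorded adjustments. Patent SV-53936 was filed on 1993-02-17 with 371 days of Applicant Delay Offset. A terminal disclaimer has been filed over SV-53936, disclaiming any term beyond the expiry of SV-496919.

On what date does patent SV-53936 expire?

Natural term of SV-53936:
  Base: filing + 20 years → 17 February 2013.
  Applicant Delay Offset: −371 days → 12 February 2012.
Expiry of referenced patent SV-496919:
  Base: filing + 20 years → 25 May 2011.
Terminal disclaimer: SV-53936 expires on the earlier of 12 February 2012 and 25 May 2011.

2011-05-25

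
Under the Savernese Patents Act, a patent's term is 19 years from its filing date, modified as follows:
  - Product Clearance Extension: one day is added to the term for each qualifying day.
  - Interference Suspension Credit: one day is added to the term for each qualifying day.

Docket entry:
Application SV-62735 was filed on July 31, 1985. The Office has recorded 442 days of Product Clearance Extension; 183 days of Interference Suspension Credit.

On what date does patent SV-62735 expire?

Base term: filing date + 19 years → 31 July 2004.
Product Clearance Extension: +442 days → 16 October 2005.
Interference Suspension Credit: +183 days → 17 April 2006.

2006-04-17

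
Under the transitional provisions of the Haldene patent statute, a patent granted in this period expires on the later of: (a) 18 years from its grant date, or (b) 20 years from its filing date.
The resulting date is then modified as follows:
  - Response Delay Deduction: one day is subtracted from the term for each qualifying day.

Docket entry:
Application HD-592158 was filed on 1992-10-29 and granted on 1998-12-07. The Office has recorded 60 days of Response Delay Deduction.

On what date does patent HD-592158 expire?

(a) grant + 18 years → 7 December 2016.
(b) filing + 20 years → 29 October 2012.
Later of the two: 7 December 2016.
Response Delay Deduction: −60 days → 8 October 2016.

2016-10-08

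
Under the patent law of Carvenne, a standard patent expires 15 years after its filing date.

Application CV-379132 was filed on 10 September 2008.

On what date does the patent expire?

Filing date + 15 years → 10 September 2023.

2023-09-10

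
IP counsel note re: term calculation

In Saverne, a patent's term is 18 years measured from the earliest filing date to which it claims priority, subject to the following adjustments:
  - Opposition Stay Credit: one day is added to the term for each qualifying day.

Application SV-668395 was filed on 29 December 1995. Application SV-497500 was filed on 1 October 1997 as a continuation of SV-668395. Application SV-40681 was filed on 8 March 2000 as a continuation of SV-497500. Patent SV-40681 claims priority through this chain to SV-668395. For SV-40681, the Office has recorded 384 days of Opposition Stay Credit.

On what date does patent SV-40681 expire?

January 17, 2015

Earliest priority filing: 29 December 1995.
Base term: 29 December 1995 + 18 years → 29 December 2013.
Opposition Stay Credit: +384 days → 17 January 2015.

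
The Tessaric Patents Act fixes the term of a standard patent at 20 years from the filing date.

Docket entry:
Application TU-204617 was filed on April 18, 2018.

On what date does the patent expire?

2038-04-18

Filing date + 20 years → 18 April 2038.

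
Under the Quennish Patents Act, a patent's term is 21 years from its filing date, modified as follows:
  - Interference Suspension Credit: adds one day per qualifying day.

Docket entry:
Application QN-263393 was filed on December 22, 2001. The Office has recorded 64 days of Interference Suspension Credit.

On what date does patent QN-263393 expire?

Base term: filing date + 21 years → 22 December 2022.
Interference Suspension Credit: +64 days → 24 February 2023.

February 24, 2023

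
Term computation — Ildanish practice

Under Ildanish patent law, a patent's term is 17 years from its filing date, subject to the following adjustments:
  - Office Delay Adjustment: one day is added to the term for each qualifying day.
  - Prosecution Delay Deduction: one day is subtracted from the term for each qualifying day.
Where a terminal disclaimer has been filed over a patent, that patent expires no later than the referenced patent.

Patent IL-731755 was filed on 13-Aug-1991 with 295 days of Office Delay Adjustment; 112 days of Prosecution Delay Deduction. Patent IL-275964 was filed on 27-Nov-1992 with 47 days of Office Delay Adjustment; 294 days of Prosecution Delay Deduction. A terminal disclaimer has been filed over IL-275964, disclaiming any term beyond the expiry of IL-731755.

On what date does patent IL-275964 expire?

February 12, 2009

Natural term of IL-275964:
  Base: filing + 17 years → 27 November 2009.
  Office Delay Adjustment: +47 days → 13 January 2010.
  Prosecution Delay Deduction: −294 days → 25 March 2009.
Expiry of referenced patent IL-731755:
  Base: filing + 17 years → 13 August 2008.
  Office Delay Adjustment: +295 days → 4 June 2009.
  Prosecution Delay Deduction: −112 days → 12 February 2009.
Terminal disclaimer: IL-275964 expires on the earlier of 25 March 2009 and 12 February 2009.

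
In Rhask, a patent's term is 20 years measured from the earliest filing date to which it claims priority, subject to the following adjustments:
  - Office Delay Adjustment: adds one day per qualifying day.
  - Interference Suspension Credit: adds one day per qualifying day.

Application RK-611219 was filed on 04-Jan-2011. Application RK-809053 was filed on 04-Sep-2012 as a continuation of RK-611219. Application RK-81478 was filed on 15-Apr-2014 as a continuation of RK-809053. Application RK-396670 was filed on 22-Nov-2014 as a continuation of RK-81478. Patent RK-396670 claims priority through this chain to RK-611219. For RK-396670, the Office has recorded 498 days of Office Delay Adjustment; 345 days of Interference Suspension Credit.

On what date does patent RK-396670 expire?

April 26, 2033

Earliest priority filing: 4 January 2011.
Base term: 4 January 2011 + 20 years → 4 January 2031.
Office Delay Adjustment: +498 days → 16 May 2032.
Interference Suspension Credit: +345 days → 26 April 2033.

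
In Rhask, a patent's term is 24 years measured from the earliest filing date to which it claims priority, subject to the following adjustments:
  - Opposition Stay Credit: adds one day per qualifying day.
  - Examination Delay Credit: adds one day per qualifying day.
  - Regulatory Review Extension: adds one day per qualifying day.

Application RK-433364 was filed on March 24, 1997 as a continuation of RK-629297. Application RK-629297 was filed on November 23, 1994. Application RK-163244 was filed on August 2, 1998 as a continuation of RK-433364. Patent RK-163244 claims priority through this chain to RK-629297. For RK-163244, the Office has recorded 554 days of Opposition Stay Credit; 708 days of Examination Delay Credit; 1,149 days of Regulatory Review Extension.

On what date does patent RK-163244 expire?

Earliest priority filing: 23 November 1994.
Base term: 23 November 1994 + 24 years → 23 November 2018.
Opposition Stay Credit: +554 days → 30 May 2020.
Examination Delay Credit: +708 days → 8 May 2022.
Regulatory Review Extension: +1149 days → 30 June 2025.

2025-06-30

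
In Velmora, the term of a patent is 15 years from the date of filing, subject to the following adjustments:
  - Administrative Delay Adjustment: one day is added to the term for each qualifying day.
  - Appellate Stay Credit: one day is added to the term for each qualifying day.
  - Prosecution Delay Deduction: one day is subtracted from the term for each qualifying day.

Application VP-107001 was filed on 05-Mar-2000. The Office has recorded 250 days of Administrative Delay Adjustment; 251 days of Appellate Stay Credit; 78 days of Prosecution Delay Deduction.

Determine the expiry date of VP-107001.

Base term: filing date + 15 years → 5 March 2015.
Administrative Delay Adjustment: +250 days → 10 November 2015.
Appellate Stay Credit: +251 days → 18 July 2016.
Prosecution Delay Deduction: −78 days → 1 May 2016.

May 1, 2016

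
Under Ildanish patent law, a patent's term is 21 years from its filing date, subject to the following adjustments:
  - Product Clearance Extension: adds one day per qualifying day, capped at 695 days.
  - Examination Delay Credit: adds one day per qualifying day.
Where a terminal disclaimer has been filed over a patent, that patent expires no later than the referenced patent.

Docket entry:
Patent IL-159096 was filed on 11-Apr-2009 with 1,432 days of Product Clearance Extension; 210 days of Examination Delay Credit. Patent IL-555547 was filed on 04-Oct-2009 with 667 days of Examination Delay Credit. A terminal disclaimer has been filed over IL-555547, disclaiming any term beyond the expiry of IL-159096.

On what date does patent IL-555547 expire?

August 1, 2032

Natural term of IL-555547:
  Base: filing + 21 years → 4 October 2030.
  Examination Delay Credit: +667 days → 1 August 2032.
Expiry of referenced patent IL-159096:
  Base: filing + 21 years → 11 April 2030.
  Product Clearance Extension: 1432 days claimed exceeds the 695-day cap, so +695 days → 6 March 2032.
  Examination Delay Credit: +210 days → 2 October 2032.
Terminal disclaimer: IL-555547 expires on the earlier of 1 August 2032 and 2 October 2032.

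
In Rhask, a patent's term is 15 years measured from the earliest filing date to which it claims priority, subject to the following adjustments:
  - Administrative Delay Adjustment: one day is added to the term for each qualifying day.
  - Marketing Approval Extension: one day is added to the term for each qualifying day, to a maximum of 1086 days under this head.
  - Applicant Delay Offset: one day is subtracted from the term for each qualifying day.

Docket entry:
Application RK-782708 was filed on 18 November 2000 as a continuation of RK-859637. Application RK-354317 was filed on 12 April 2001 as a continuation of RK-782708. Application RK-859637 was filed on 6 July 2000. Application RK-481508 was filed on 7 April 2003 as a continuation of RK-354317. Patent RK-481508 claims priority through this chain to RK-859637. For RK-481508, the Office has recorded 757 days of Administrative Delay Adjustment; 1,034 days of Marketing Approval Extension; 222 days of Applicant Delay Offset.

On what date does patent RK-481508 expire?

Earliest priority filing: 6 July 2000.
Base term: 6 July 2000 + 15 years → 6 July 2015.
Administrative Delay Adjustment: +757 days → 1 August 2017.
Marketing Approval Extension: 1034 days (within the 1086-day cap) → +1034 days → 31 May 2020.
Applicant Delay Offset: −222 days → 22 October 2019.

2019-10-22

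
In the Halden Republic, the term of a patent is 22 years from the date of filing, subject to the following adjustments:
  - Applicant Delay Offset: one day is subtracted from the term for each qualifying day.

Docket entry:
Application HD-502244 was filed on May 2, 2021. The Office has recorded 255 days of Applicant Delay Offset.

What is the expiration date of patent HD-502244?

August 20, 2042

Base term: filing date + 22 years → 2 May 2043.
Applicant Delay Offset: −255 days → 20 August 2042.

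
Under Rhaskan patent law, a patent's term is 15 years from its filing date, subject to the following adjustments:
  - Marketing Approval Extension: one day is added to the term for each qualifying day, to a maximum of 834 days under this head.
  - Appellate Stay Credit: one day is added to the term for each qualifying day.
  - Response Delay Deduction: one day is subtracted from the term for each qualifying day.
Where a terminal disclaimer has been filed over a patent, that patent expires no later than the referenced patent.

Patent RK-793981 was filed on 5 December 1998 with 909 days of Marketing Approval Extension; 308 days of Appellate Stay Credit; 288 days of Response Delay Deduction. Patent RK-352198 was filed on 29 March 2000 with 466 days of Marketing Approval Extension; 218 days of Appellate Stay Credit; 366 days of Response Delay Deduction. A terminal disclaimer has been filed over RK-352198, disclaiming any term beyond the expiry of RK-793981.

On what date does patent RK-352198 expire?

Natural term of RK-352198:
  Base: filing + 15 years → 29 March 2015.
  Marketing Approval Extension: 466 days (within the 834-day cap) → +466 days → 7 July 2016.
  Appellate Stay Credit: +218 days → 10 February 2017.
  Response Delay Deduction: −366 days → 10 February 2016.
Expiry of referenced patent RK-793981:
  Base: filing + 15 years → 5 December 2013.
  Marketing Approval Extension: 909 days claimed exceeds the 834-day cap, so +834 days → 18 March 2016.
  Appellate Stay Credit: +308 days → 20 January 2017.
  Response Delay Deduction: −288 days → 7 April 2016.
Terminal disclaimer: RK-352198 expires on the earlier of 10 February 2016 and 7 April 2016.

February 10, 2016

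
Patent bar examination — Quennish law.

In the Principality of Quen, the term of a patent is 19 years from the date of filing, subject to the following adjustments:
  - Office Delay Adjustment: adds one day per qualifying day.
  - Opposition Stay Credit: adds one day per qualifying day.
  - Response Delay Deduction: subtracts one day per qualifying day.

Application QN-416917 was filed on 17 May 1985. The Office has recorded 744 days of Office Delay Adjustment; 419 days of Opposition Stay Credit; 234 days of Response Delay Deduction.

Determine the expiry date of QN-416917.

2006-12-02

Base term: filing date + 19 years → 17 May 2004.
Office Delay Adjustment: +744 days → 31 May 2006.
Opposition Stay Credit: +419 days → 24 July 2007.
Response Delay Deduction: −234 days → 2 December 2006.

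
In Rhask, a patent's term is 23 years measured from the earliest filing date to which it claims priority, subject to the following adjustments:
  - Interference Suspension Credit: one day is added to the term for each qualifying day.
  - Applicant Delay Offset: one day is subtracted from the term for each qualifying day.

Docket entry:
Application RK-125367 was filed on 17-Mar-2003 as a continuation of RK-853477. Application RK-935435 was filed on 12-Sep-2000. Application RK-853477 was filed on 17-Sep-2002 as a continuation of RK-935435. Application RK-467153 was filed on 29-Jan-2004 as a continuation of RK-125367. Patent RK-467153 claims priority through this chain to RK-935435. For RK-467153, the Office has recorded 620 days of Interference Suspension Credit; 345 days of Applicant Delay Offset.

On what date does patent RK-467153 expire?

2024-06-13

Earliest priority filing: 12 September 2000.
Base term: 12 September 2000 + 23 years → 12 September 2023.
Interference Suspension Credit: +620 days → 24 May 2025.
Applicant Delay Offset: −345 days → 13 June 2024.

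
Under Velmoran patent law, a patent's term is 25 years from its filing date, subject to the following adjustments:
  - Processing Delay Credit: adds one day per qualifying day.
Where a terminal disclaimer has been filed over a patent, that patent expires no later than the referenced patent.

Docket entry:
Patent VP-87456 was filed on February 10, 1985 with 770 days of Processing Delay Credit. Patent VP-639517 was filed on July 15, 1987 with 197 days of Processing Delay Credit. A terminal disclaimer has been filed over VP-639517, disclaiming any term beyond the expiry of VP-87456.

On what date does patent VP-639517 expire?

March 21, 2012

Natural term of VP-639517:
  Base: filing + 25 years → 15 July 2012.
  Processing Delay Credit: +197 days → 28 January 2013.
Expiry of referenced patent VP-87456:
  Base: filing + 25 years → 10 February 2010.
  Processing Delay Credit: +770 days → 21 March 2012.
Terminal disclaimer: VP-639517 expires on the earlier of 28 January 2013 and 21 March 2012.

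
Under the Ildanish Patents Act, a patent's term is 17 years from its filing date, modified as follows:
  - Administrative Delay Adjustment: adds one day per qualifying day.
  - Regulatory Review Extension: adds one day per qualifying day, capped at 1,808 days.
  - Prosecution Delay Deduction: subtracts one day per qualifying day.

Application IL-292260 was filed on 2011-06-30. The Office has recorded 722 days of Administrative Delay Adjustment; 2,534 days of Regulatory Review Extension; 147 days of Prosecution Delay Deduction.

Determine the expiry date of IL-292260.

2035-01-08

Base term: filing date + 17 years → 30 June 2028.
Administrative Delay Adjustment: +722 days → 22 June 2030.
Regulatory Review Extension: 2534 days claimed exceeds the 1808-day cap, so +1808 days → 4 June 2035.
Prosecution Delay Deduction: −147 days → 8 January 2035.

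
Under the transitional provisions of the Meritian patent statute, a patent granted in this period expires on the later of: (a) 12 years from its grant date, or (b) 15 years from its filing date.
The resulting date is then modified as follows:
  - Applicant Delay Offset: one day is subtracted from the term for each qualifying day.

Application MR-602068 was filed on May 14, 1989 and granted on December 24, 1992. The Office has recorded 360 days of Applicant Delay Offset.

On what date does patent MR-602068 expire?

2003-12-30

(a) grant + 12 years → 24 December 2004.
(b) filing + 15 years → 14 May 2004.
Later of the two: 24 December 2004.
Applicant Delay Offset: −360 days → 30 December 2003.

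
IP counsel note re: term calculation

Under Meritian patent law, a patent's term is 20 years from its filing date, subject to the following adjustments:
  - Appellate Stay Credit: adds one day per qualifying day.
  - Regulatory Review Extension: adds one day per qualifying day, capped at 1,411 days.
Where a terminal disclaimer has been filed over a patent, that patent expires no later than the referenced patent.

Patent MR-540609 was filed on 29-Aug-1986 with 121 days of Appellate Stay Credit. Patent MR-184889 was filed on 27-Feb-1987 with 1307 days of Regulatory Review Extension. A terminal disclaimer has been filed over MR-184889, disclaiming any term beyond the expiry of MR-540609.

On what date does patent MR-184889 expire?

December 28, 2006

Natural term of MR-184889:
  Base: filing + 20 years → 27 February 2007.
  Regulatory Review Extension: 1307 days (within the 1411-day cap) → +1307 days → 26 September 2010.
Expiry of referenced patent MR-540609:
  Base: filing + 20 years → 29 August 2006.
  Appellate Stay Credit: +121 days → 28 December 2006.
Terminal disclaimer: MR-184889 expires on the earlier of 26 September 2010 and 28 December 2006.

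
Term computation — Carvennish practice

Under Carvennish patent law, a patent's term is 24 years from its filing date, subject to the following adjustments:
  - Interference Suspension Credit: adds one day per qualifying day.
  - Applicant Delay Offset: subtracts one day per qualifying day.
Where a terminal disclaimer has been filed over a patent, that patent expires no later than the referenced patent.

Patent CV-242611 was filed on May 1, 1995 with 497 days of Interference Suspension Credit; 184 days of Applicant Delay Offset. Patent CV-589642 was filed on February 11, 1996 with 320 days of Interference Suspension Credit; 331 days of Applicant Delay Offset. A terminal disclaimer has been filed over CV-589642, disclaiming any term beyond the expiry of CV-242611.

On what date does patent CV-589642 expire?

2020-01-31

Natural term of CV-589642:
  Base: filing + 24 years → 11 February 2020.
  Interference Suspension Credit: +320 days → 27 December 2020.
  Applicant Delay Offset: −331 days → 31 January 2020.
Expiry of referenced patent CV-242611:
  Base: filing + 24 years → 1 May 2019.
  Interference Suspension Credit: +497 days → 9 September 2020.
  Applicant Delay Offset: −184 days → 9 March 2020.
Terminal disclaimer: CV-589642 expires on the earlier of 31 January 2020 and 9 March 2020.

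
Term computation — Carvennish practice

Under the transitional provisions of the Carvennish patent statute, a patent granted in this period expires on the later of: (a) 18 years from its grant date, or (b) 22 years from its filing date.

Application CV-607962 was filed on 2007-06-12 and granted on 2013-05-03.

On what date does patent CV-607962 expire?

(a) grant + 18 years → 3 May 2031.
(b) filing + 22 years → 12 June 2029.
Later of the two: 3 May 2031.

May 3, 2031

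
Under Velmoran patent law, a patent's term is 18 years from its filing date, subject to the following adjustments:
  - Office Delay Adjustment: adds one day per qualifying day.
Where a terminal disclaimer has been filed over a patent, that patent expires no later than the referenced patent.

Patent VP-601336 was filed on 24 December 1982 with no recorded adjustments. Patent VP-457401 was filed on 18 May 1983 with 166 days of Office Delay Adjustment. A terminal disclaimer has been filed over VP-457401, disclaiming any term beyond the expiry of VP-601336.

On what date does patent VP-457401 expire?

Natural term of VP-457401:
  Base: filing + 18 years → 18 May 2001.
  Office Delay Adjustment: +166 days → 31 October 2001.
Expiry of referenced patent VP-601336:
  Base: filing + 18 years → 24 December 2000.
Terminal disclaimer: VP-457401 expires on the earlier of 31 October 2001 and 24 December 2000.

2000-12-24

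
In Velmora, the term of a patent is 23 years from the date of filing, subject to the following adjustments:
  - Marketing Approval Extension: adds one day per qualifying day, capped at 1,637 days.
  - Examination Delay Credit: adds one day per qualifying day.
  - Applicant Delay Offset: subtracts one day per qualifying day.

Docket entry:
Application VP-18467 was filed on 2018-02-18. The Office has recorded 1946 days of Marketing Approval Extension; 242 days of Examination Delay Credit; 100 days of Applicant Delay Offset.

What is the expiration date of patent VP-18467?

January 2, 2046

Base term: filing date + 23 years → 18 February 2041.
Marketing Approval Extension: 1946 days claimed exceeds the 1637-day cap, so +1637 days → 13 August 2045.
Examination Delay Credit: +242 days → 12 April 2046.
Applicant Delay Offset: −100 days → 2 January 2046.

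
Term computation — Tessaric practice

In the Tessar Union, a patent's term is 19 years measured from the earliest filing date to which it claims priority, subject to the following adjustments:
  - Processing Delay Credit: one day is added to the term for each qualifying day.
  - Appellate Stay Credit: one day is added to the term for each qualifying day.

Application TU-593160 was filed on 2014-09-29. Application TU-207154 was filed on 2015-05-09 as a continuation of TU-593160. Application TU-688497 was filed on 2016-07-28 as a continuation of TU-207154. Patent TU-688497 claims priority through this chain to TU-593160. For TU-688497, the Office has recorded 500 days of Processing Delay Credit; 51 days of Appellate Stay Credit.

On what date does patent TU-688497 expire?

2035-04-03

Earliest priority filing: 29 September 2014.
Base term: 29 September 2014 + 19 years → 29 September 2033.
Processing Delay Credit: +500 days → 11 February 2035.
Appellate Stay Credit: +51 days → 3 April 2035.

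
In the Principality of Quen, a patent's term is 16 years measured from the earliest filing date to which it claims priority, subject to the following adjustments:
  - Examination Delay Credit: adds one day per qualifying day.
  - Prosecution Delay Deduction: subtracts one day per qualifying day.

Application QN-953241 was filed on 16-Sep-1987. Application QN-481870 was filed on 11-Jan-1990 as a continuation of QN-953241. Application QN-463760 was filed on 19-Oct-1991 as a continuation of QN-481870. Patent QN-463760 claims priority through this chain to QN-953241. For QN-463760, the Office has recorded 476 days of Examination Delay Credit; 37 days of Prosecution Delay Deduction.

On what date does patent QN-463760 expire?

Earliest priority filing: 16 September 1987.
Base term: 16 September 1987 + 16 years → 16 September 2003.
Examination Delay Credit: +476 days → 4 January 2005.
Prosecution Delay Deduction: −37 days → 28 November 2004.

November 28, 2004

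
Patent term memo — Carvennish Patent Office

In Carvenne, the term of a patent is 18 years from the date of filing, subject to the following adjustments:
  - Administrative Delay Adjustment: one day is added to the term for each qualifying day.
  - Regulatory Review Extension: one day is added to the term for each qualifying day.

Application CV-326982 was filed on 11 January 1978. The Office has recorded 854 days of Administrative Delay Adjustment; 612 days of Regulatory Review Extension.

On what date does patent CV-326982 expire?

January 16, 2000

Base term: filing date + 18 years → 11 January 1996.
Administrative Delay Adjustment: +854 days → 14 May 1998.
Regulatory Review Extension: +612 days → 16 January 2000.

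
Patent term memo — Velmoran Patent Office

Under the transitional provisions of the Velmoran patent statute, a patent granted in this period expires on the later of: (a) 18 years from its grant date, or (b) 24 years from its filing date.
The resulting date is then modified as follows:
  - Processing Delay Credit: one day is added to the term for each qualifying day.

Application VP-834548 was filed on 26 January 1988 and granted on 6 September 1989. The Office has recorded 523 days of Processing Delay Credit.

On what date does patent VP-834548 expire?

2013-07-02

(a) grant + 18 years → 6 September 2007.
(b) filing + 24 years → 26 January 2012.
Later of the two: 26 January 2012.
Processing Delay Credit: +523 days → 2 July 2013.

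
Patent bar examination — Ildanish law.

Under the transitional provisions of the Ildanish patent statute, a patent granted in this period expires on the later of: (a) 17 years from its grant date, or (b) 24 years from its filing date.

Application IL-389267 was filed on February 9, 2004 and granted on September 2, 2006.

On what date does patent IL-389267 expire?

2028-02-09

(a) grant + 17 years → 2 September 2023.
(b) filing + 24 years → 9 February 2028.
Later of the two: 9 February 2028.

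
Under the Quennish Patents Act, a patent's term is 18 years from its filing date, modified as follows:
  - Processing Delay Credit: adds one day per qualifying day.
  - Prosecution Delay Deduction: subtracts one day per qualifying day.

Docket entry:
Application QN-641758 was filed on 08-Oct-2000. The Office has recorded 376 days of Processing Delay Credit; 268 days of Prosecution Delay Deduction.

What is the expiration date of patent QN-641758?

2019-01-24

Base term: filing date + 18 years → 8 October 2018.
Processing Delay Credit: +376 days → 19 October 2019.
Prosecution Delay Deduction: −268 days → 24 January 2019.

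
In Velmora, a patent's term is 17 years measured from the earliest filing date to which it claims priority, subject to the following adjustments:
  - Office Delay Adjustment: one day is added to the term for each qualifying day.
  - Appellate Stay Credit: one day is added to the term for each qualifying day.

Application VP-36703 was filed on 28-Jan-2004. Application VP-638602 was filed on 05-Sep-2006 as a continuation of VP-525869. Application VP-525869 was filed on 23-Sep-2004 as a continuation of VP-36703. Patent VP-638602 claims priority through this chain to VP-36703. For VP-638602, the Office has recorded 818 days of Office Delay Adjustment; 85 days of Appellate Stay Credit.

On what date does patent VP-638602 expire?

Earliest priority filing: 28 January 2004.
Base term: 28 January 2004 + 17 years → 28 January 2021.
Office Delay Adjustment: +818 days → 26 April 2023.
Appellate Stay Credit: +85 days → 20 July 2023.

July 20, 2023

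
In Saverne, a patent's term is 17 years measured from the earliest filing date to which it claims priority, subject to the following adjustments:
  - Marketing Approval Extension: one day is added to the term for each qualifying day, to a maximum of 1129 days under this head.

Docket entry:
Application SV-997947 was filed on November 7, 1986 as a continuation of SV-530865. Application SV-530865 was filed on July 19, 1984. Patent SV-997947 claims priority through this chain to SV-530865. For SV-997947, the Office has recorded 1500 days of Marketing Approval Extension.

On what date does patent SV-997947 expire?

August 21, 2004

Earliest priority filing: 19 July 1984.
Base term: 19 July 1984 + 17 years → 19 July 2001.
Marketing Approval Extension: 1500 days claimed exceeds the 1129-day cap, so +1129 days → 21 August 2004.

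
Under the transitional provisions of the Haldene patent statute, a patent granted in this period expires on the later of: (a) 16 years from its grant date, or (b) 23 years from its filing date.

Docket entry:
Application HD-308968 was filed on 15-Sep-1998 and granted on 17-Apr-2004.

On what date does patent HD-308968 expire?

September 15, 2021

(a) grant + 16 years → 17 April 2020.
(b) filing + 23 years → 15 September 2021.
Later of the two: 15 September 2021.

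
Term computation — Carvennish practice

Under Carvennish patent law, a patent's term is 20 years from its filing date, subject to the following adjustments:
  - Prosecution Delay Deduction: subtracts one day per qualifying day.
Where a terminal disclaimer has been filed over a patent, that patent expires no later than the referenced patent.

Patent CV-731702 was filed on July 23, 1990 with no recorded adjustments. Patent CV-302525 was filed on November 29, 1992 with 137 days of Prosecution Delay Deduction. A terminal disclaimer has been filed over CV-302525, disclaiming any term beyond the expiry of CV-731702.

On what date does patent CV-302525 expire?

Natural term of CV-302525:
  Base: filing + 20 years → 29 November 2012.
  Prosecution Delay Deduction: −137 days → 15 July 2012.
Expiry of referenced patent CV-731702:
  Base: filing + 20 years → 23 July 2010.
Terminal disclaimer: CV-302525 expires on the earlier of 15 July 2012 and 23 July 2010.

2010-07-23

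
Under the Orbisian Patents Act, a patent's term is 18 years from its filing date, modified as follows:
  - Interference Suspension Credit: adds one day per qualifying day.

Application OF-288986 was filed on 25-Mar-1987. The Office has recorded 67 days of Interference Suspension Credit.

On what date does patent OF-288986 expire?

May 31, 2005

Base term: filing date + 18 years → 25 March 2005.
Interference Suspension Credit: +67 days → 31 May 2005.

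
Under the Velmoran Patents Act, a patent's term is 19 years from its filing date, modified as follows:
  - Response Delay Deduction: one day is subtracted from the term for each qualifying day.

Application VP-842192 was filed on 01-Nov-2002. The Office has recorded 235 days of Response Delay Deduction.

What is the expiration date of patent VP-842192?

2021-03-11

Base term: filing date + 19 years → 1 November 2021.
Response Delay Deduction: −235 days → 11 March 2021.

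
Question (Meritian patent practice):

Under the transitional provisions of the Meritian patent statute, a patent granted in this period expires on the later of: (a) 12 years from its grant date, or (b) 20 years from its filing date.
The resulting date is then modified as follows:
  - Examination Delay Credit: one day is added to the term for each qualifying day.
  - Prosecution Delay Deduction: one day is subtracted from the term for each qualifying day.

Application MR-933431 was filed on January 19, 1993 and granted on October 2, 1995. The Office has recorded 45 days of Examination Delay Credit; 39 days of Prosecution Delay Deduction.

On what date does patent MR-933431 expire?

(a) grant + 12 years → 2 October 2007.
(b) filing + 20 years → 19 January 2013.
Later of the two: 19 January 2013.
Examination Delay Credit: +45 days → 5 March 2013.
Prosecution Delay Deduction: −39 days → 25 January 2013.

2013-01-25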